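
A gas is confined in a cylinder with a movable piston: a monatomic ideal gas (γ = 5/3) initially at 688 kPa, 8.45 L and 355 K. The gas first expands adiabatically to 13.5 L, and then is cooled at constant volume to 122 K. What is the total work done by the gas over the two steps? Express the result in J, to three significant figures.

Step 1 (adiabatic): W = (P₁V₁ − P₂V₂)/(γ−1) = (5814 − 4254)/0.667 = 2339 J.
Step 2 (isochoric): W = 0 (constant volume).
W_total = 2339 + 0 = 2339 J.

W_total ≈ 2340 J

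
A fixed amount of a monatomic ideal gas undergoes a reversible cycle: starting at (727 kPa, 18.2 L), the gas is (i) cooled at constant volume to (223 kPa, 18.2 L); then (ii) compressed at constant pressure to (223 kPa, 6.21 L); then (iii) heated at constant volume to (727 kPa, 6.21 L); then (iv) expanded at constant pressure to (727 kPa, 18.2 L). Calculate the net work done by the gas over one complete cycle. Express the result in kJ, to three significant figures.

Constant-volume legs do no work.
W(ii) = (223)(6.21 − 18.2) = -2674 J; W(iv) = (727)(18.2 − 6.21) = 8717 J.
W_net = -2674 + 8717 = 6043 J (the clockwise enclosed area).

W_net ≈ 6.04 kJ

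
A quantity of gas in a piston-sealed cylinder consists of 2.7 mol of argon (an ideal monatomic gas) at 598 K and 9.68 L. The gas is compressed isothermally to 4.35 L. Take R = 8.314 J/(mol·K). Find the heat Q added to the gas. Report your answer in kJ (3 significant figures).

Isothermal ⇒ ΔU = 0, so Q = W = nRT ln(V₂/V₁).
Q = (2.7)(8.314)(598) ln(4.35/9.68) = 13424 × -0.7999 = -10737 J.

Q ≈ -10.7 kJ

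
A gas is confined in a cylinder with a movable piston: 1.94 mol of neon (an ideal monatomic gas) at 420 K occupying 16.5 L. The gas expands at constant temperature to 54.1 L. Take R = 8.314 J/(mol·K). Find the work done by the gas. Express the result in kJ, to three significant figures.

W ≈ 8.04 kJ

Isothermal: W = nRT ln(V₂/V₁).
W = (1.94)(8.314)(420) × ln(54.1/16.5)
  = 6774 × 1.187
W_by_gas = 8044 J.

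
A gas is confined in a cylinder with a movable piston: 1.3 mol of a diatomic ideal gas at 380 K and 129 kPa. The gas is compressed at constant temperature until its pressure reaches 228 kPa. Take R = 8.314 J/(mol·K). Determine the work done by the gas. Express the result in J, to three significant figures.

Isothermal process: W = nRT ln(V₂/V₁) = nRT ln(P₁/P₂).
W = (1.3)(8.314)(380) × ln(129/228)
  = 4107 × ln(0.5658) = 4107 × -0.5695
W_by_gas = -2339 J.

W ≈ -2340 J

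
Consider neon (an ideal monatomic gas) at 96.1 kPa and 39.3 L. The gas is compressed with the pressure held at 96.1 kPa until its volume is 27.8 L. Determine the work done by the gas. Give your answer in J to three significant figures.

Isobaric: W = P ΔV.
W = (96.1 kPa)(27.8 − 39.3 L) = (96.1)(-11.5) = -1105 J.

W ≈ -1110 J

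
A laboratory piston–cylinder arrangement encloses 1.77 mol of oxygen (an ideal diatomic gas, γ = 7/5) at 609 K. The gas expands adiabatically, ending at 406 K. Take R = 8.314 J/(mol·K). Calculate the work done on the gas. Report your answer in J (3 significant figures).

Adiabatic ⇒ Q = 0, so W_by = −ΔU = nCᵥ(T₁ − T₂).
Cᵥ = 5R/2 = 20.79 J/(mol·K).
W = (1.77)(20.79)(609 − 406) = 7468 J.
Work on gas = −W_by = -7468 J.

W ≈ -7470 J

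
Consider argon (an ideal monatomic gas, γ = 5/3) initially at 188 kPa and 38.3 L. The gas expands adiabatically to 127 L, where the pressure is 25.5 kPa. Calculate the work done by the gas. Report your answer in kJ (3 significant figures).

W ≈ 5.94 kJ

Adiabatic: W = (P₁V₁ − P₂V₂)/(γ − 1) with γ = 5/3.
P₁V₁ = 7200 J, P₂V₂ = 3238 J.
W = (7200 − 3238) / 0.6667 = 5943 J.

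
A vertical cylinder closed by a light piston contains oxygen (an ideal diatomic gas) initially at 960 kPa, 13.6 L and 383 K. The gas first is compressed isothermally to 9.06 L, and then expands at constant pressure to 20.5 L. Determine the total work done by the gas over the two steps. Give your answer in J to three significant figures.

Step 1 (isothermal): W = P₁V₁ ln(V₂/V₁) = (13056) ln(9.06/13.6) = -5303 J.
After step 1: P = 1441 kPa, V = 9.06 L, T = 383 K.
Step 2 (isobaric): W = PΔV = (1441 kPa)(20.5 − 9.06 L) = 16486 J.
W_total = -5303 + 16486 = 11182 J.

W_total ≈ 11200 J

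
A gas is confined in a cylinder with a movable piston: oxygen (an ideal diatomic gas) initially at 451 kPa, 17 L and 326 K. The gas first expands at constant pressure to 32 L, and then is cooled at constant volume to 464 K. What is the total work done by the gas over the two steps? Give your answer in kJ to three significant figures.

W_total ≈ 6.76 kJ

Step 1 (isobaric): W = PΔV = (451 kPa)(32 − 17 L) = 6765 J.
Step 2 (isochoric): W = 0 (constant volume).
W_total = 6765 + 0 = 6765 J.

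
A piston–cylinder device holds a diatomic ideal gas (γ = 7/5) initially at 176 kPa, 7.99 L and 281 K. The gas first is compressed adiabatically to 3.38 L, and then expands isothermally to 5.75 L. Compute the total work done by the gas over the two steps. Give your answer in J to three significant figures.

Step 1 (adiabatic): W = (P₁V₁ − P₂V₂)/(γ−1) = (1406 − 1984)/0.4 = -1444 J.
After step 1: P = 586.9 kPa, V = 3.38 L, T = 396.4 K.
Step 2 (isothermal): W = P₁V₁ ln(V₂/V₁) = (1984) ln(5.75/3.38) = 1054 J.
W_total = -1444 + 1054 = -390 J.

W_total ≈ -390 J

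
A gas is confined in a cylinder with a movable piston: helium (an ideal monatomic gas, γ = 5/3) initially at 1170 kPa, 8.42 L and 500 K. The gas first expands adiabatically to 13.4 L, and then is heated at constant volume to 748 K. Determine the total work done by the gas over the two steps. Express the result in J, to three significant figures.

Step 1 (adiabatic): W = (P₁V₁ − P₂V₂)/(γ−1) = (9851 − 7227)/0.667 = 3936 J.
Step 2 (isochoric): W = 0 (constant volume).
W_total = 3936 + 0 = 3936 J.

W_total ≈ 3940 J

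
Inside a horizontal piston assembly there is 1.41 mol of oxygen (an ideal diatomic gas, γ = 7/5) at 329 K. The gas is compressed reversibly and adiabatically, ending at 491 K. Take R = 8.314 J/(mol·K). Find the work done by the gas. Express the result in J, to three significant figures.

W ≈ -4750 J

Adiabatic ⇒ Q = 0, so W_by = −ΔU = nCᵥ(T₁ − T₂).
Cᵥ = 5R/2 = 20.79 J/(mol·K).
W = (1.41)(20.79)(329 − 491) = -4748 J.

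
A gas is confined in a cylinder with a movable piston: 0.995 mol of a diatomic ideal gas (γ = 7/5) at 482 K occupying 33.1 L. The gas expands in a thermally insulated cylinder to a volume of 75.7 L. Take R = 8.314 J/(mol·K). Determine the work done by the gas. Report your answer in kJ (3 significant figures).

W ≈ 2.81 kJ

Adiabatic: TV^(γ−1) = const with γ = 7/5.
T₂ = T₁ (V₁/V₂)^(γ−1) = 482 × (33.1/75.7)^0.4 = 482 × 0.7183 = 346.2 K.
W_by = nCᵥ(T₁ − T₂) = (0.995)(20.79)(482 − 346.2) = 2808 J.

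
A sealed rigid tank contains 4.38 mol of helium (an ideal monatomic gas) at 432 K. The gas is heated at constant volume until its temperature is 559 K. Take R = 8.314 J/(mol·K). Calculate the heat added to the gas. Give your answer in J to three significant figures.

Constant volume ⇒ W = 0, so Q = ΔU = nCᵥΔT with Cᵥ = 3R/2 = 12.47 J/(mol·K).
ΔU = (4.38)(12.47)(559 − 432) = 6937 J.

Q ≈ 6940 J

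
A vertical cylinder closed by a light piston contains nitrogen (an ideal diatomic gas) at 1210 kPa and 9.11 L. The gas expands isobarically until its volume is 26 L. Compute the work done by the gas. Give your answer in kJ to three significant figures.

W ≈ 20.4 kJ

Isobaric: W = P ΔV.
W = (1210 kPa)(26 − 9.11 L) = (1210)(16.89) = 20437 J.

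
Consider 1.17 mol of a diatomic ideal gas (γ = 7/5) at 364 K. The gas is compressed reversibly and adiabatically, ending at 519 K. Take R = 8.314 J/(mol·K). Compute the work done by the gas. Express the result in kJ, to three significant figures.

Adiabatic ⇒ Q = 0, so W_by = −ΔU = nCᵥ(T₁ − T₂).
Cᵥ = 5R/2 = 20.79 J/(mol·K).
W = (1.17)(20.79)(364 − 519) = -3769 J.

W ≈ -3.77 kJ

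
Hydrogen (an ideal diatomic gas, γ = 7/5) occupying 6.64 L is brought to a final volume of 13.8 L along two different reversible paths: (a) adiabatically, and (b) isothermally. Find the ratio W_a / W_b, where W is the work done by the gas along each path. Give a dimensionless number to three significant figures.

W_a / W_b ≈ 0.867

Path (a) adiabatic: W = P₁V₁(1 − (V₁/V₂)^(γ−1))/(γ−1) → W_a/(P₁V₁) = 0.6342.
Path (b) isothermal: W = P₁V₁ ln(V₂/V₁) → W_b/(P₁V₁) = 0.7316.
W_a / W_b = 0.6342 / 0.7316 = 0.867.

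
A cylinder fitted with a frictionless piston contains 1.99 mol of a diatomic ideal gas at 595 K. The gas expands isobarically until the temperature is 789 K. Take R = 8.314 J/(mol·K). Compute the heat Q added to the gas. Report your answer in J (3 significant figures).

Q ≈ 11200 J

Isobaric: W = nRΔT = (1.99)(8.314)(194) = 3210 J.
ΔU = nCᵥΔT with Cᵥ = 5R/2: ΔU = (1.99)(20.79)(194) = 8024 J.
Q = ΔU + W = 8024 + 3210 = 11234 J.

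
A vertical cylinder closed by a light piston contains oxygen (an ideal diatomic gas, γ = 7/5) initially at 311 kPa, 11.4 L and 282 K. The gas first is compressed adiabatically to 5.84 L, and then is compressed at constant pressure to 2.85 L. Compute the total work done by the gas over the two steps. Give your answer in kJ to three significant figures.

Step 1 (adiabatic): W = (P₁V₁ − P₂V₂)/(γ−1) = (3545 − 4633)/0.4 = -2719 J.
After step 1: P = 793.3 kPa, V = 5.84 L, T = 368.5 K.
Step 2 (isobaric): W = PΔV = (793.3 kPa)(2.85 − 5.84 L) = -2372 J.
W_total = -2719 − 2372 = -5091 J.

W_total ≈ -5.09 kJ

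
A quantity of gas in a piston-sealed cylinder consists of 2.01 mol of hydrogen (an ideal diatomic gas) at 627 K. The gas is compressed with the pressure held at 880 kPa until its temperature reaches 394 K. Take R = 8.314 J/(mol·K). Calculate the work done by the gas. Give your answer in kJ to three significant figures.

W ≈ -3.89 kJ

Isobaric: W = P ΔV = nR ΔT.
W = (2.01)(8.314)(394 − 627) = -3894 J.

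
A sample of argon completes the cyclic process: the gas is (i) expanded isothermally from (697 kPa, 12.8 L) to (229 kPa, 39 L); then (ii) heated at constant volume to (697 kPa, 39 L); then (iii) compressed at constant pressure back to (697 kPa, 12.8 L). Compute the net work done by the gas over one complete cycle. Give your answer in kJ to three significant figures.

W_net ≈ -8.32 kJ

Leg (i): W = PᵢVᵢ ln(V_f/Vᵢ) = (8922) ln(39/12.8) = 9940 J.
Leg (ii): W = 0.
Leg (iii): W = PΔV = (697)(12.8 − 39) = -18261 J.
W_net = 9940 − 18261 = -8322 J.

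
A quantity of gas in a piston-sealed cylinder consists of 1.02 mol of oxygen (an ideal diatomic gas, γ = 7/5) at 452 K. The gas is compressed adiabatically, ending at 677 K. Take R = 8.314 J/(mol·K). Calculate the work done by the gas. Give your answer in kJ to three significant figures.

Adiabatic ⇒ Q = 0, so W_by = −ΔU = nCᵥ(T₁ − T₂).
Cᵥ = 5R/2 = 20.79 J/(mol·K).
W = (1.02)(20.79)(452 − 677) = -4770 J.

W ≈ -4.77 kJ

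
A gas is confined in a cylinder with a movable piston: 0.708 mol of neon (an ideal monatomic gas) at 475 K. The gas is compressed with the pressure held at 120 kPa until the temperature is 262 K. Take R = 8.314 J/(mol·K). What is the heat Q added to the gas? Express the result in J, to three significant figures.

Q ≈ -3130 J

Isobaric: W = nRΔT = (0.708)(8.314)(-213) = -1254 J.
ΔU = nCᵥΔT with Cᵥ = 3R/2: ΔU = (0.708)(12.47)(-213) = -1881 J.
Q = ΔU + W = -1881 − 1254 = -3134 J.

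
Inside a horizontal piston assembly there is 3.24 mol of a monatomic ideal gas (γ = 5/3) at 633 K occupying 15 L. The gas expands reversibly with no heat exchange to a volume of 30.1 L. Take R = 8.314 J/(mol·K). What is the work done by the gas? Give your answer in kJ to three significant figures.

Adiabatic: TV^(γ−1) = const with γ = 5/3.
T₂ = T₁ (V₁/V₂)^(γ−1) = 633 × (15/30.1)^0.667 = 633 × 0.6286 = 397.9 K.
W_by = nCᵥ(T₁ − T₂) = (3.24)(12.47)(633 − 397.9) = 9500 J.

W ≈ 9.50 kJ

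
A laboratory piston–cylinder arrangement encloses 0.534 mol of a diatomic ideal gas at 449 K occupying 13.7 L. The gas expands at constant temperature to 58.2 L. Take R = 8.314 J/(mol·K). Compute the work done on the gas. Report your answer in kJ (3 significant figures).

W ≈ -2.88 kJ

Isothermal: W = nRT ln(V₂/V₁).
W = (0.534)(8.314)(449) × ln(58.2/13.7)
  = 1993 × 1.446
W_by_gas = 2883 J; work on gas = −W_by = -2883 J.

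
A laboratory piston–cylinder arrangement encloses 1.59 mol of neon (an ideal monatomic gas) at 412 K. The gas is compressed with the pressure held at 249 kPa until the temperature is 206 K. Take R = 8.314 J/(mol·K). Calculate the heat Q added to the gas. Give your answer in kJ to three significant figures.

Isobaric: W = nRΔT = (1.59)(8.314)(-206) = -2723 J.
ΔU = nCᵥΔT with Cᵥ = 3R/2: ΔU = (1.59)(12.47)(-206) = -4085 J.
Q = ΔU + W = -4085 − 2723 = -6808 J.

Q ≈ -6.81 kJ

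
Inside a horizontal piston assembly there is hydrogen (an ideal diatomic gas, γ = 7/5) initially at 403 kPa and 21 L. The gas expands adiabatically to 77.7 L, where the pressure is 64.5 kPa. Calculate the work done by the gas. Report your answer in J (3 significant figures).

Adiabatic: W = (P₁V₁ − P₂V₂)/(γ − 1) with γ = 7/5.
P₁V₁ = 8463 J, P₂V₂ = 5012 J.
W = (8463 − 5012) / 0.4 = 8628 J.

W ≈ 8630 J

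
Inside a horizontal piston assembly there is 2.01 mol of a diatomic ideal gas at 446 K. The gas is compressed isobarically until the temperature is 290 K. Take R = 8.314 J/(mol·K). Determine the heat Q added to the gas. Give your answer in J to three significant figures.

Q ≈ -9120 J

Isobaric: W = nRΔT = (2.01)(8.314)(-156) = -2607 J.
ΔU = nCᵥΔT with Cᵥ = 5R/2: ΔU = (2.01)(20.79)(-156) = -6517 J.
Q = ΔU + W = -6517 − 2607 = -9124 J.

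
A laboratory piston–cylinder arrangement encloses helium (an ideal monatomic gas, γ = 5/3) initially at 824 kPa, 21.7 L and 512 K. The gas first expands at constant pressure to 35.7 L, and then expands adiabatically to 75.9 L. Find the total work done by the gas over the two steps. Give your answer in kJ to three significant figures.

W_total ≈ 29.0 kJ

Step 1 (isobaric): W = PΔV = (824 kPa)(35.7 − 21.7 L) = 11536 J.
After step 1: P = 824 kPa, V = 35.7 L, T = 842.3 K.
Step 2 (adiabatic): W = (P₁V₁ − P₂V₂)/(γ−1) = (29417 − 17792)/0.667 = 17438 J.
W_total = 11536 + 17438 = 28974 J.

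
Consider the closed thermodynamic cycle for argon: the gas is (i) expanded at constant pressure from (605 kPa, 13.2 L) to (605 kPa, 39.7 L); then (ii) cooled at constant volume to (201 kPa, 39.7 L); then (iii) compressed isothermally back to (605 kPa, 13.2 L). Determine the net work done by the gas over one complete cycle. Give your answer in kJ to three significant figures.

W_net ≈ 7.25 kJ

Leg (i): W = PΔV = (605)(39.7 − 13.2) = 16033 J.
Leg (ii): W = 0.
Leg (iii): W = PᵢVᵢ ln(V_f/Vᵢ) = (7980) ln(13.2/39.7) = -8787 J.
W_net = 16033 − 8787 = 7246 J.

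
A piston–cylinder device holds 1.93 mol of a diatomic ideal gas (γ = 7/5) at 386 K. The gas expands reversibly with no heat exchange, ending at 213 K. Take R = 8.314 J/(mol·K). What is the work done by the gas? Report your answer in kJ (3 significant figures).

Adiabatic ⇒ Q = 0, so W_by = −ΔU = nCᵥ(T₁ − T₂).
Cᵥ = 5R/2 = 20.79 J/(mol·K).
W = (1.93)(20.79)(386 − 213) = 6940 J.

W ≈ 6.94 kJ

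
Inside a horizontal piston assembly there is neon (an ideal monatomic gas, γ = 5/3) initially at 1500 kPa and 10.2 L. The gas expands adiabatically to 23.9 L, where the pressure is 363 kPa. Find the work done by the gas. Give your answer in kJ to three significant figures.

W ≈ 9.94 kJ

Adiabatic: W = (P₁V₁ − P₂V₂)/(γ − 1) with γ = 5/3.
P₁V₁ = 15300 J, P₂V₂ = 8676 J.
W = (15300 − 8676) / 0.6667 = 9936 J.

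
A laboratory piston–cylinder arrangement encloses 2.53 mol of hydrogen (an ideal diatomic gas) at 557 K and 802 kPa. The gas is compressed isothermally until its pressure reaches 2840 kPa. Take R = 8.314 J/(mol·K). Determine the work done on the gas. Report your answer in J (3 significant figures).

W ≈ 14800 J

Isothermal process: W = nRT ln(V₂/V₁) = nRT ln(P₁/P₂).
W = (2.53)(8.314)(557) × ln(802/2840)
  = 11716 × ln(0.2824) = 11716 × -1.264
W_by_gas = -14815 J; work on gas = −W_by = 14815 J.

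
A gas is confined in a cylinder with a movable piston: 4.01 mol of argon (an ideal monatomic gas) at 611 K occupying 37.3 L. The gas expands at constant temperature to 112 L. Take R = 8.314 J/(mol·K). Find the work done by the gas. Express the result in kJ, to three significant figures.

Isothermal: W = nRT ln(V₂/V₁).
W = (4.01)(8.314)(611) × ln(112/37.3)
  = 20370 × 1.1
W_by_gas = 22397 J.

W ≈ 22.4 kJ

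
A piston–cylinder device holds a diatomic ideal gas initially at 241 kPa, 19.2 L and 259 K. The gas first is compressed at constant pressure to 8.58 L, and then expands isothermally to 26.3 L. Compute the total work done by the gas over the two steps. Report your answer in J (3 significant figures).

W_total ≈ -243 J

Step 1 (isobaric): W = PΔV = (241 kPa)(8.58 − 19.2 L) = -2559 J.
After step 1: P = 241 kPa, V = 8.58 L, T = 115.7 K.
Step 2 (isothermal): W = P₁V₁ ln(V₂/V₁) = (2068) ln(26.3/8.58) = 2316 J.
W_total = -2559 + 2316 = -243.2 J.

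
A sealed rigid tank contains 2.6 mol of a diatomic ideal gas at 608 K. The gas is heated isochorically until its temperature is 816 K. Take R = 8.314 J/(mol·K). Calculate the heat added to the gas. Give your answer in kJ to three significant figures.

Constant volume ⇒ W = 0, so Q = ΔU = nCᵥΔT with Cᵥ = 5R/2 = 20.79 J/(mol·K).
ΔU = (2.6)(20.79)(816 − 608) = 11241 J.

Q ≈ 11.2 kJ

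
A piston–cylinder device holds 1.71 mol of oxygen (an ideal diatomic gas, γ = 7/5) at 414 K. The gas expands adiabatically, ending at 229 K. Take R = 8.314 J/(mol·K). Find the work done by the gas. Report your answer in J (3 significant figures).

Adiabatic ⇒ Q = 0, so W_by = −ΔU = nCᵥ(T₁ − T₂).
Cᵥ = 5R/2 = 20.79 J/(mol·K).
W = (1.71)(20.79)(414 − 229) = 6575 J.

W ≈ 6580 J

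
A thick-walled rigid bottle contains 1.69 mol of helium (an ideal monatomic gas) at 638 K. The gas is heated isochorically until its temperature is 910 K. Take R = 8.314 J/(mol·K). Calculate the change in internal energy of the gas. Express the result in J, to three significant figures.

ΔU ≈ 5730 J

Constant volume ⇒ W = 0, so Q = ΔU = nCᵥΔT with Cᵥ = 3R/2 = 12.47 J/(mol·K).
ΔU = (1.69)(12.47)(910 − 638) = 5733 J.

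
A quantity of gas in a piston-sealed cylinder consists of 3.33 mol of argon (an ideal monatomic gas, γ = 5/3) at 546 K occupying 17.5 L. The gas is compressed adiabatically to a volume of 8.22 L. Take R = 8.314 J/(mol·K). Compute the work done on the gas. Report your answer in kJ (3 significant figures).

W ≈ 14.9 kJ

Adiabatic: TV^(γ−1) = const with γ = 5/3.
T₂ = T₁ (V₁/V₂)^(γ−1) = 546 × (17.5/8.22)^0.667 = 546 × 1.655 = 903.6 K.
W_by = nCᵥ(T₁ − T₂) = (3.33)(12.47)(546 − 903.6) = -14850 J.
Work on gas = −W_by = 14850 J.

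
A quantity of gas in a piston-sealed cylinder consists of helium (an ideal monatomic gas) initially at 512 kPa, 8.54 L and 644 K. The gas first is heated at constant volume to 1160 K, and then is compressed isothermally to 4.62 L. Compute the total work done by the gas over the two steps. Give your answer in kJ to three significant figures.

W_total ≈ -4.84 kJ

Step 1 (isochoric): W = 0 (constant volume).
After step 1: P = 922.2 kPa (V unchanged).
Step 2 (isothermal): W = P₁V₁ ln(V₂/V₁) = (7876) ln(4.62/8.54) = -4839 J.
W_total = 0 − 4839 = -4839 J.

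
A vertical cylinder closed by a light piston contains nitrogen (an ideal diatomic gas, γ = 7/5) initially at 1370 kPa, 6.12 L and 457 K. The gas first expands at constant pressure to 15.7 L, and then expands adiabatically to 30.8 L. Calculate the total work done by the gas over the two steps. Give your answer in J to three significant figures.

W_total ≈ 25800 J

Step 1 (isobaric): W = PΔV = (1370 kPa)(15.7 − 6.12 L) = 13125 J.
After step 1: P = 1370 kPa, V = 15.7 L, T = 1172 K.
Step 2 (adiabatic): W = (P₁V₁ − P₂V₂)/(γ−1) = (21509 − 16427)/0.4 = 12705 J.
W_total = 13125 + 12705 = 25829 J.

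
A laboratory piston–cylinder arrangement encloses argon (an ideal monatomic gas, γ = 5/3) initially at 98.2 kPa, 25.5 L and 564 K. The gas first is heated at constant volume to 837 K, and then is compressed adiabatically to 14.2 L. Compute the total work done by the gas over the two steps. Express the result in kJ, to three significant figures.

Step 1 (isochoric): W = 0 (constant volume).
After step 1: P = 145.7 kPa (V unchanged).
Step 2 (adiabatic): W = (P₁V₁ − P₂V₂)/(γ−1) = (3716 − 5490)/0.667 = -2661 J.
W_total = 0 − 2661 = -2661 J.

W_total ≈ -2.66 kJ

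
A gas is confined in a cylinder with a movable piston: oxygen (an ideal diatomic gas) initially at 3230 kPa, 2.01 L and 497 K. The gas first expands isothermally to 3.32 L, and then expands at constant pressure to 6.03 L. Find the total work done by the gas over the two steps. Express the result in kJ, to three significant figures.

Step 1 (isothermal): W = P₁V₁ ln(V₂/V₁) = (6492) ln(3.32/2.01) = 3258 J.
After step 1: P = 1956 kPa, V = 3.32 L, T = 497 K.
Step 2 (isobaric): W = PΔV = (1956 kPa)(6.03 − 3.32 L) = 5299 J.
W_total = 3258 + 5299 = 8557 J.

W_total ≈ 8.56 kJ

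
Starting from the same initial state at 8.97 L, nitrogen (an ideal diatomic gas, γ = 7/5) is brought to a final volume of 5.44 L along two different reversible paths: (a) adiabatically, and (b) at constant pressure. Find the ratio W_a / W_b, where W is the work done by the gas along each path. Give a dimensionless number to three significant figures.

Path (a) adiabatic: W = P₁V₁(1 − (V₁/V₂)^(γ−1))/(γ−1) → W_a/(P₁V₁) = -0.5536.
Path (b) isobaric: W = P₁(V₂ − V₁) → W_b/(P₁V₁) = -0.3935.
W_a / W_b = -0.5536 / -0.3935 = 1.407.

W_a / W_b ≈ 1.41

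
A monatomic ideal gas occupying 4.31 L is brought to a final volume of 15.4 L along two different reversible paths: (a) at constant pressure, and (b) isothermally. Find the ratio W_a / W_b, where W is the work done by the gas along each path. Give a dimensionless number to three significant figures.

Path (a) isobaric: W = P₁(V₂ − V₁) → W_a/(P₁V₁) = 2.573.
Path (b) isothermal: W = P₁V₁ ln(V₂/V₁) → W_b/(P₁V₁) = 1.273.
W_a / W_b = 2.573 / 1.273 = 2.021.

W_a / W_b ≈ 2.02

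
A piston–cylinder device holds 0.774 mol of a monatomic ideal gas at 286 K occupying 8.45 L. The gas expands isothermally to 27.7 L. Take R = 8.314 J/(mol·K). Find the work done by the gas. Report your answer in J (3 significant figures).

W ≈ 2190 J

Isothermal: W = nRT ln(V₂/V₁).
W = (0.774)(8.314)(286) × ln(27.7/8.45)
  = 1840 × 1.187
W_by_gas = 2185 J.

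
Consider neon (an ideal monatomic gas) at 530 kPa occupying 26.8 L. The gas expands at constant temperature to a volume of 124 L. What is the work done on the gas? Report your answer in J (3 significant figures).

W ≈ -21800 J

Isothermal: W = nRT ln(V₂/V₁) = P₁V₁ ln(V₂/V₁).
P₁V₁ = (530 kPa)(26.8 L) = 14204 J.
W = 14204 × ln(124/26.8) = 14204 × 1.532
W_by_gas = 21759 J; work on gas = −W_by = -21759 J.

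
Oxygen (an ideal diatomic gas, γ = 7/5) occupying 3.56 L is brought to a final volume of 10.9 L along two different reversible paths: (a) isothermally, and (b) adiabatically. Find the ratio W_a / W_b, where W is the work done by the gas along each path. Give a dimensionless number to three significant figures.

W_a / W_b ≈ 1.24

Path (a) isothermal: W = P₁V₁ ln(V₂/V₁) → W_a/(P₁V₁) = 1.119.
Path (b) adiabatic: W = P₁V₁(1 − (V₁/V₂)^(γ−1))/(γ−1) → W_b/(P₁V₁) = 0.9021.
W_a / W_b = 1.119 / 0.9021 = 1.24.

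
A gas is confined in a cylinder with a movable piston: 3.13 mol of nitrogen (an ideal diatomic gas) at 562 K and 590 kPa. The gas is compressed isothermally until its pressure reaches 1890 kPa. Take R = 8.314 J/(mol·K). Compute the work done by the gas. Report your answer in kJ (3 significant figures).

W ≈ -17.0 kJ

Isothermal process: W = nRT ln(V₂/V₁) = nRT ln(P₁/P₂).
W = (3.13)(8.314)(562) × ln(590/1890)
  = 14625 × ln(0.3122) = 14625 × -1.164
W_by_gas = -17026 J.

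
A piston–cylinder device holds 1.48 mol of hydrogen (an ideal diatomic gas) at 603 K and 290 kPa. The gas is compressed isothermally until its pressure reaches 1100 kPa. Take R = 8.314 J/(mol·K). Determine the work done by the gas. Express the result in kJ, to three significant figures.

W ≈ -9.89 kJ

Isothermal process: W = nRT ln(V₂/V₁) = nRT ln(P₁/P₂).
W = (1.48)(8.314)(603) × ln(290/1100)
  = 7420 × ln(0.2636) = 7420 × -1.333
W_by_gas = -9892 J.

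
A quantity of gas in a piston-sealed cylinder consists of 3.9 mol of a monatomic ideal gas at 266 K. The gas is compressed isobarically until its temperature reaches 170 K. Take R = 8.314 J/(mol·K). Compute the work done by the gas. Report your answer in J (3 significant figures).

Isobaric: W = P ΔV = nR ΔT.
W = (3.9)(8.314)(170 − 266) = -3113 J.

W ≈ -3110 J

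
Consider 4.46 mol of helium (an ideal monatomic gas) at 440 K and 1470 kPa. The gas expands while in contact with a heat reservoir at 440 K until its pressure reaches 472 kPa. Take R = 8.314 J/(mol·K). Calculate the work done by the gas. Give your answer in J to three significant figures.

Isothermal process: W = nRT ln(V₂/V₁) = nRT ln(P₁/P₂).
W = (4.46)(8.314)(440) × ln(1470/472)
  = 16315 × ln(3.114) = 16315 × 1.136
W_by_gas = 18535 J.

W ≈ 18500 J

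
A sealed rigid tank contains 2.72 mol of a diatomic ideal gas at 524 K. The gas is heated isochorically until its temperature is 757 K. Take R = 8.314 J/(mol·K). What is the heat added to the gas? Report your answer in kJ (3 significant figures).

Constant volume ⇒ W = 0, so Q = ΔU = nCᵥΔT with Cᵥ = 5R/2 = 20.79 J/(mol·K).
ΔU = (2.72)(20.79)(757 − 524) = 13173 J.

Q ≈ 13.2 kJ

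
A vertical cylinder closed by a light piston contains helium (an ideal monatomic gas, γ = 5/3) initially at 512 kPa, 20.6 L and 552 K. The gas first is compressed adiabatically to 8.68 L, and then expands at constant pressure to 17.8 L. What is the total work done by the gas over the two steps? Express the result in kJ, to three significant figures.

Step 1 (adiabatic): W = (P₁V₁ − P₂V₂)/(γ−1) = (10547 − 18766)/0.667 = -12328 J.
After step 1: P = 2162 kPa, V = 8.68 L, T = 982.1 K.
Step 2 (isobaric): W = PΔV = (2162 kPa)(17.8 − 8.68 L) = 19717 J.
W_total = -12328 + 19717 = 7389 J.

W_total ≈ 7.39 kJ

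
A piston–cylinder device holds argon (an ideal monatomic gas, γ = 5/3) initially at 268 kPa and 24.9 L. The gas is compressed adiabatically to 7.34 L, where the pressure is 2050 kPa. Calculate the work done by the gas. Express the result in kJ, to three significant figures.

Adiabatic: W = (P₁V₁ − P₂V₂)/(γ − 1) with γ = 5/3.
P₁V₁ = 6673 J, P₂V₂ = 15047 J.
W = (6673 − 15047) / 0.6667 = -12561 J.

W ≈ -12.6 kJ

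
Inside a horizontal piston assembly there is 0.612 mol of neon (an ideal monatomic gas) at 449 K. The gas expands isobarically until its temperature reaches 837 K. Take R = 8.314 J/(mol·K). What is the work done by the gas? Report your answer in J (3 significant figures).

Isobaric: W = P ΔV = nR ΔT.
W = (0.612)(8.314)(837 − 449) = 1974 J.

W ≈ 1970 J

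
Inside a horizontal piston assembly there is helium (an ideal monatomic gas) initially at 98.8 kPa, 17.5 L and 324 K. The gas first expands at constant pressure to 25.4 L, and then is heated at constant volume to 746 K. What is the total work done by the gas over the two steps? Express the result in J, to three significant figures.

W_total ≈ 781 J

Step 1 (isobaric): W = PΔV = (98.8 kPa)(25.4 − 17.5 L) = 780.5 J.
Step 2 (isochoric): W = 0 (constant volume).
W_total = 780.5 + 0 = 780.5 J.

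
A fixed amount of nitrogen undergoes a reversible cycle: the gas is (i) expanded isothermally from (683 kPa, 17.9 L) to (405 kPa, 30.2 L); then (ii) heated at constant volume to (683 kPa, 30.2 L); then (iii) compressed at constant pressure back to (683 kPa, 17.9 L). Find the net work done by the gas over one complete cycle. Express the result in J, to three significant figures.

W_net ≈ -2010 J

Leg (i): W = PᵢVᵢ ln(V_f/Vᵢ) = (12226) ln(30.2/17.9) = 6395 J.
Leg (ii): W = 0.
Leg (iii): W = PΔV = (683)(17.9 − 30.2) = -8401 J.
W_net = 6395 − 8401 = -2006 J.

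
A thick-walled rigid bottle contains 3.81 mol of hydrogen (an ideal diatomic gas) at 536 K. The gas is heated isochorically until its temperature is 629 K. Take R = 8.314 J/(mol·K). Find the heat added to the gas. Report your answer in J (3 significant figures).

Constant volume ⇒ W = 0, so Q = ΔU = nCᵥΔT with Cᵥ = 5R/2 = 20.79 J/(mol·K).
ΔU = (3.81)(20.79)(629 − 536) = 7365 J.

Q ≈ 7360 J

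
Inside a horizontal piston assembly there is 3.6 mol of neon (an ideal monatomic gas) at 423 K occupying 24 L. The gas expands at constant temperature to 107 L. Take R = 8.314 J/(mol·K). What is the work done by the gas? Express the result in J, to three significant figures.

Isothermal: W = nRT ln(V₂/V₁).
W = (3.6)(8.314)(423) × ln(107/24)
  = 12661 × 1.495
W_by_gas = 18925 J.

W ≈ 18900 J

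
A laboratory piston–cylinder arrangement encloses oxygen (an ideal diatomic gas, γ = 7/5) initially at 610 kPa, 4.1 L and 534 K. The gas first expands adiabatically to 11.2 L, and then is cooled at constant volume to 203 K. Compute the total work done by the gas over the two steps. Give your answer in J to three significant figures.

W_total ≈ 2070 J

Step 1 (adiabatic): W = (P₁V₁ − P₂V₂)/(γ−1) = (2501 − 1673)/0.4 = 2070 J.
Step 2 (isochoric): W = 0 (constant volume).
W_total = 2070 + 0 = 2070 J.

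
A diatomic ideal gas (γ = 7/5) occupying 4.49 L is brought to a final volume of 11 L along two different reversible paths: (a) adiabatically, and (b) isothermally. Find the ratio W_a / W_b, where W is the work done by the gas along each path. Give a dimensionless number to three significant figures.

Path (a) adiabatic: W = P₁V₁(1 − (V₁/V₂)^(γ−1))/(γ−1) → W_a/(P₁V₁) = 0.753.
Path (b) isothermal: W = P₁V₁ ln(V₂/V₁) → W_b/(P₁V₁) = 0.896.
W_a / W_b = 0.753 / 0.896 = 0.8404.

W_a / W_b ≈ 0.840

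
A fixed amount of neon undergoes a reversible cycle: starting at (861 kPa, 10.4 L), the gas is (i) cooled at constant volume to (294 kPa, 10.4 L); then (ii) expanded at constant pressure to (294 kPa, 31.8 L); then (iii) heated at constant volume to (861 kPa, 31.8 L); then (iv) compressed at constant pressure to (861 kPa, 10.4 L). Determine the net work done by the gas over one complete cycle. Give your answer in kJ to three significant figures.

Constant-volume legs do no work.
W(ii) = (294)(31.8 − 10.4) = 6292 J; W(iv) = (861)(10.4 − 31.8) = -18425 J.
W_net = 6292 − 18425 = -12134 J (the counter-clockwise enclosed area).

W_net ≈ -12.1 kJ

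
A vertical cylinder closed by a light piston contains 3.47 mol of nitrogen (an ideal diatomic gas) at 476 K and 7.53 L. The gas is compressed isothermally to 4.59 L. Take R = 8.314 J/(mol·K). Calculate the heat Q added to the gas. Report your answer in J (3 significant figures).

Q ≈ -6800 J

Isothermal ⇒ ΔU = 0, so Q = W = nRT ln(V₂/V₁).
Q = (3.47)(8.314)(476) ln(4.59/7.53) = 13732 × -0.495 = -6798 J.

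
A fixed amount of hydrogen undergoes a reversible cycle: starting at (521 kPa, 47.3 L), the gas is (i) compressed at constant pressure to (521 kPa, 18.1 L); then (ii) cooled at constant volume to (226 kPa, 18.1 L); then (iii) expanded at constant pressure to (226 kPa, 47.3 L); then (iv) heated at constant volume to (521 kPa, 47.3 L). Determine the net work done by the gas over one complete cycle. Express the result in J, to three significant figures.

Constant-volume legs do no work.
W(i) = (521)(18.1 − 47.3) = -15213 J; W(iii) = (226)(47.3 − 18.1) = 6599 J.
W_net = -15213 + 6599 = -8614 J (the counter-clockwise enclosed area).

W_net ≈ -8610 J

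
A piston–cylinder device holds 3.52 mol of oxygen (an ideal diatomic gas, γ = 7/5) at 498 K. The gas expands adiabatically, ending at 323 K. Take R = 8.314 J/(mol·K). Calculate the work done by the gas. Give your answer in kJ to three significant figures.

Adiabatic ⇒ Q = 0, so W_by = −ΔU = nCᵥ(T₁ − T₂).
Cᵥ = 5R/2 = 20.79 J/(mol·K).
W = (3.52)(20.79)(498 − 323) = 12804 J.

W ≈ 12.8 kJ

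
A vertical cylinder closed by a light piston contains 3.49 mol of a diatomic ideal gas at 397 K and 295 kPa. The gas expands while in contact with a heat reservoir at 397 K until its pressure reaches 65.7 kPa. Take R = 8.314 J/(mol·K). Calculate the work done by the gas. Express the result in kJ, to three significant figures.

Isothermal process: W = nRT ln(V₂/V₁) = nRT ln(P₁/P₂).
W = (3.49)(8.314)(397) × ln(295/65.7)
  = 11519 × ln(4.49) = 11519 × 1.502
W_by_gas = 17301 J.

W ≈ 17.3 kJ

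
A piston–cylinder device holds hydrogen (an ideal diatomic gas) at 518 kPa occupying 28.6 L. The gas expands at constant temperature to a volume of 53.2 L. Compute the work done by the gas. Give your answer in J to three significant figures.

Isothermal: W = nRT ln(V₂/V₁) = P₁V₁ ln(V₂/V₁).
P₁V₁ = (518 kPa)(28.6 L) = 14815 J.
W = 14815 × ln(53.2/28.6) = 14815 × 0.6207
W_by_gas = 9195 J.

W ≈ 9190 J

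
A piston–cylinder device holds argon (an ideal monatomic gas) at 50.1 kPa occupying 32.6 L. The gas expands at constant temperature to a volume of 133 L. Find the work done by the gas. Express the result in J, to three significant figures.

W ≈ 2300 J

Isothermal: W = nRT ln(V₂/V₁) = P₁V₁ ln(V₂/V₁).
P₁V₁ = (50.1 kPa)(32.6 L) = 1633 J.
W = 1633 × ln(133/32.6) = 1633 × 1.406
W_by_gas = 2296 J.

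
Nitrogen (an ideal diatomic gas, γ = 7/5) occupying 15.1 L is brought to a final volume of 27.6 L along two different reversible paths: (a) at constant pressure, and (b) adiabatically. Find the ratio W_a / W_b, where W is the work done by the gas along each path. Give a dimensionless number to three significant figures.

Path (a) isobaric: W = P₁(V₂ − V₁) → W_a/(P₁V₁) = 0.8278.
Path (b) adiabatic: W = P₁V₁(1 − (V₁/V₂)^(γ−1))/(γ−1) → W_b/(P₁V₁) = 0.5359.
W_a / W_b = 0.8278 / 0.5359 = 1.545.

W_a / W_b ≈ 1.54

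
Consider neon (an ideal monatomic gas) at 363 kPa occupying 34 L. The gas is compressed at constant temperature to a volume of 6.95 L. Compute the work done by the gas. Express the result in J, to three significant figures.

W ≈ -19600 J

Isothermal: W = nRT ln(V₂/V₁) = P₁V₁ ln(V₂/V₁).
P₁V₁ = (363 kPa)(34 L) = 12342 J.
W = 12342 × ln(6.95/34) = 12342 × -1.588
W_by_gas = -19594 J.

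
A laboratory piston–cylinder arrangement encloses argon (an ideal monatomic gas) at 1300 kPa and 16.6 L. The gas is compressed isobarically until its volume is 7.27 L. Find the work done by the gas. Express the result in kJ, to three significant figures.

W ≈ -12.1 kJ

Isobaric: W = P ΔV.
W = (1300 kPa)(7.27 − 16.6 L) = (1300)(-9.33) = -12129 J.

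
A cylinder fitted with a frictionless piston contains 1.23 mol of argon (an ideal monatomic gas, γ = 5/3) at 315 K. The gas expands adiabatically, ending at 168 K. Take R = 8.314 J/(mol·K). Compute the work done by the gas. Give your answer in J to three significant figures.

W ≈ 2250 J

Adiabatic ⇒ Q = 0, so W_by = −ΔU = nCᵥ(T₁ − T₂).
Cᵥ = 3R/2 = 12.47 J/(mol·K).
W = (1.23)(12.47)(315 − 168) = 2255 J.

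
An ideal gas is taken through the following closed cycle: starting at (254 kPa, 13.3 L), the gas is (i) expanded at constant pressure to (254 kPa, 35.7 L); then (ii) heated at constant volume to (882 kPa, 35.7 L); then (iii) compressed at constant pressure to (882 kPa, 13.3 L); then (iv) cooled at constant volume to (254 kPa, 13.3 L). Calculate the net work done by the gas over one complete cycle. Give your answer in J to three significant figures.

W_net ≈ -14100 J

Constant-volume legs do no work.
W(i) = (254)(35.7 − 13.3) = 5690 J; W(iii) = (882)(13.3 − 35.7) = -19757 J.
W_net = 5690 − 19757 = -14067 J (the counter-clockwise enclosed area).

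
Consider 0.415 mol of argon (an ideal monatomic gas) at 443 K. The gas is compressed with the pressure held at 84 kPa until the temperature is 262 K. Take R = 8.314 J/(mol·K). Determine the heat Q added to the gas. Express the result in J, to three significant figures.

Isobaric: W = nRΔT = (0.415)(8.314)(-181) = -624.5 J.
ΔU = nCᵥΔT with Cᵥ = 3R/2: ΔU = (0.415)(12.47)(-181) = -936.8 J.
Q = ΔU + W = -936.8 − 624.5 = -1561 J.

Q ≈ -1560 J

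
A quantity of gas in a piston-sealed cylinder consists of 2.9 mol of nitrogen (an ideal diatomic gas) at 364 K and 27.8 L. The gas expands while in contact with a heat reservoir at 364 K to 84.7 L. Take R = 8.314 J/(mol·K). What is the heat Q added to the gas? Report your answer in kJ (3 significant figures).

Q ≈ 9.78 kJ

Isothermal ⇒ ΔU = 0, so Q = W = nRT ln(V₂/V₁).
Q = (2.9)(8.314)(364) ln(84.7/27.8) = 8776 × 1.114 = 9777 J.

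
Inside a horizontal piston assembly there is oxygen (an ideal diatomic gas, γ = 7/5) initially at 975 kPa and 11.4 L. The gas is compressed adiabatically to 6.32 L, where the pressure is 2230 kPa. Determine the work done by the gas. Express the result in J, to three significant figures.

Adiabatic: W = (P₁V₁ − P₂V₂)/(γ − 1) with γ = 7/5.
P₁V₁ = 11115 J, P₂V₂ = 14094 J.
W = (11115 − 14094) / 0.4 = -7447 J.

W ≈ -7450 J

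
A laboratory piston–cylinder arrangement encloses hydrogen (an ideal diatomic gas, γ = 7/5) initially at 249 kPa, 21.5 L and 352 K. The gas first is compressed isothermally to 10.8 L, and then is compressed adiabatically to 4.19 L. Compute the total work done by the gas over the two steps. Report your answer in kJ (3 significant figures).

Step 1 (isothermal): W = P₁V₁ ln(V₂/V₁) = (5354) ln(10.8/21.5) = -3686 J.
After step 1: P = 495.7 kPa, V = 10.8 L, T = 352 K.
Step 2 (adiabatic): W = (P₁V₁ − P₂V₂)/(γ−1) = (5354 − 7818)/0.4 = -6162 J.
W_total = -3686 − 6162 = -9848 J.

W_total ≈ -9.85 kJ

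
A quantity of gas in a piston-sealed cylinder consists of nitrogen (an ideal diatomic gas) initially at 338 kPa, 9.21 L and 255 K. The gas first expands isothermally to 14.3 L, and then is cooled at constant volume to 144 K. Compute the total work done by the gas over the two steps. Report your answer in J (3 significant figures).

Step 1 (isothermal): W = P₁V₁ ln(V₂/V₁) = (3113) ln(14.3/9.21) = 1370 J.
Step 2 (isochoric): W = 0 (constant volume).
W_total = 1370 + 0 = 1370 J.

W_total ≈ 1370 J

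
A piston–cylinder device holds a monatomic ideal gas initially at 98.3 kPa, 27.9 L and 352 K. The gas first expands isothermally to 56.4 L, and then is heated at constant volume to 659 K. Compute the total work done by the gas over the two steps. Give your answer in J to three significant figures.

Step 1 (isothermal): W = P₁V₁ ln(V₂/V₁) = (2743) ln(56.4/27.9) = 1930 J.
Step 2 (isochoric): W = 0 (constant volume).
W_total = 1930 + 0 = 1930 J.

W_total ≈ 1930 J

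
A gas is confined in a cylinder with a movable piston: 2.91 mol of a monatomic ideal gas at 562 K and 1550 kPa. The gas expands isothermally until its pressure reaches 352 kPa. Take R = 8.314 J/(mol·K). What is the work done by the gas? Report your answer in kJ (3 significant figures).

Isothermal process: W = nRT ln(V₂/V₁) = nRT ln(P₁/P₂).
W = (2.91)(8.314)(562) × ln(1550/352)
  = 13597 × ln(4.403) = 13597 × 1.482
W_by_gas = 20156 J.

W ≈ 20.2 kJ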